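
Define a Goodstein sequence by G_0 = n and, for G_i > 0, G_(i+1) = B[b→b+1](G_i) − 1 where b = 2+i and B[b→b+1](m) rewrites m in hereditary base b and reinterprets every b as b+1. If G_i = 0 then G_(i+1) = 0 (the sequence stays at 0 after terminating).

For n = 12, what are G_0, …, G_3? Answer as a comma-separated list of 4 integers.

12 —HB2→ 2^(2 + 1) + 2^2 —bump→ 3^(3 + 1) + 3^3 = 108 —(−1)→ 107
107 —HB3→ 3^(3 + 1) + 2·3^2 + 2·3 + 2 —bump→ 4^(4 + 1) + 2·4^2 + 2·4 + 2 = 1066 —(−1)→ 1065
1065 —HB4→ 4^(4 + 1) + 2·4^2 + 2·4 + 1 —bump→ 5^(5 + 1) + 2·5^2 + 2·5 + 1 = 15686 —(−1)→ 15685

12, 107, 1065, 15685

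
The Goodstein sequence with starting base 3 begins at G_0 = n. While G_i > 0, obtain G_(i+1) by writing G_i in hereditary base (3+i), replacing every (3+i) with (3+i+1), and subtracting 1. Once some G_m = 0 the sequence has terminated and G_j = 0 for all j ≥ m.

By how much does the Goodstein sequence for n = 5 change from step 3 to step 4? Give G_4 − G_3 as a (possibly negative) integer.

-1

step 0: 5 = 3 + 2; sub 4 for 3: 4 + 2; = 6; G_1 = 6−1 = 5
step 1: 5 = 4 + 1; sub 5 for 4: 5 + 1; = 6; G_2 = 6−1 = 5
step 2: 5 = 5; sub 6 for 5: 6; = 6; G_3 = 6−1 = 5
step 3: 5 = 5; sub 7 for 6: 5; = 5; G_4 = 5−1 = 4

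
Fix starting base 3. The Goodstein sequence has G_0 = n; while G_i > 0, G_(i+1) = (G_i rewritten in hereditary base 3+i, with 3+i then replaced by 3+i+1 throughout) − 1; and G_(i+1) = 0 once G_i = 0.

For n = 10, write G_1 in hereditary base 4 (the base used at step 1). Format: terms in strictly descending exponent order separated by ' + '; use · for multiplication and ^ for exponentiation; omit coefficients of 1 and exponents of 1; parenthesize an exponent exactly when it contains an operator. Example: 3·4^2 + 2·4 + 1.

G_0 = 10. HB_3(10) = 3^2 + 1. Bump = 17. G_1 = 16.
G_1 = 16. HB_4(16) = 4^2. Bump = 25. G_2 = 24.

4^2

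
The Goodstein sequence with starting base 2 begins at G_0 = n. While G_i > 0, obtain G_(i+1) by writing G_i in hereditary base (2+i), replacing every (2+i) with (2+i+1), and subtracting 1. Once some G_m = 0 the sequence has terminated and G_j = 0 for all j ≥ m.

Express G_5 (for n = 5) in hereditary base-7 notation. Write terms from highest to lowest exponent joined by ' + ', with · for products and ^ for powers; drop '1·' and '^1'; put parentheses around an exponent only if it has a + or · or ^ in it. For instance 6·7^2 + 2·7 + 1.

3·7^3 + 3·7^2 + 3·7

G_0=5  [base 2] 2^2 + 1  →[2↦3]→  3^3 + 1 = 28  −1 ⇒ G_1=27
G_1=27  [base 3] 3^3  →[3↦4]→  4^4 = 256  −1 ⇒ G_2=255
G_2=255  [base 4] 3·4^3 + 3·4^2 + 3·4 + 3  →[4↦5]→  3·5^3 + 3·5^2 + 3·5 + 3 = 468  −1 ⇒ G_3=467
G_3=467  [base 5] 3·5^3 + 3·5^2 + 3·5 + 2  →[5↦6]→  3·6^3 + 3·6^2 + 3·6 + 2 = 776  −1 ⇒ G_4=775
G_4=775  [base 6] 3·6^3 + 3·6^2 + 3·6 + 1  →[6↦7]→  3·7^3 + 3·7^2 + 3·7 + 1 = 1198  −1 ⇒ G_5=1197
G_5=1197  [base 7] 3·7^3 + 3·7^2 + 3·7  →[7↦8]→  3·8^3 + 3·8^2 + 3·8 = 1752  −1 ⇒ G_6=1751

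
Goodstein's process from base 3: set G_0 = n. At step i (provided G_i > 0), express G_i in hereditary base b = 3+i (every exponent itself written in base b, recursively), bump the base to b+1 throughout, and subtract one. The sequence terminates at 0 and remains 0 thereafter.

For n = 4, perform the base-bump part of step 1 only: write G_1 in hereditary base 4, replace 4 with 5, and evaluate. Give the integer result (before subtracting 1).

5

G_0=4  [base 3] 3 + 1  →[3↦4]→  4 + 1 = 5  −1 ⇒ G_1=4
G_1=4  [base 4] 4  →[4↦5]→  5 = 5  −1 ⇒ G_2=4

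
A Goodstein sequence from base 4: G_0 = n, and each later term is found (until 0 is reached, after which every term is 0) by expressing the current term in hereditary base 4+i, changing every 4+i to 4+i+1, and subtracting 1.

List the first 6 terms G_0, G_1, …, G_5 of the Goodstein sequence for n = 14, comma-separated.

14 —HB4→ 3·4 + 2 —bump→ 3·5 + 2 = 17 —(−1)→ 16
16 —HB5→ 3·5 + 1 —bump→ 3·6 + 1 = 19 —(−1)→ 18
18 —HB6→ 3·6 —bump→ 3·7 = 21 —(−1)→ 20
20 —HB7→ 2·7 + 6 —bump→ 2·8 + 6 = 22 —(−1)→ 21
21 —HB8→ 2·8 + 5 —bump→ 2·9 + 5 = 23 —(−1)→ 22

14, 16, 18, 20, 21, 22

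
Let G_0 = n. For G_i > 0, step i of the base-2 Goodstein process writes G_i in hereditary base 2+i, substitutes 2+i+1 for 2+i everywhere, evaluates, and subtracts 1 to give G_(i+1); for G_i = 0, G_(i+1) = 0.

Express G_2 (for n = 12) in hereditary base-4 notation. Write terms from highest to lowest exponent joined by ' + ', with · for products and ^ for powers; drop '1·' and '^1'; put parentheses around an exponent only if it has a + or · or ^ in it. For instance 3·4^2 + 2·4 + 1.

base 2: 12 = 2^(2 + 1) + 2^2; at 3: 3^(3 + 1) + 3^3 = 108; next = 107
base 3: 107 = 3^(3 + 1) + 2·3^2 + 2·3 + 2; at 4: 4^(4 + 1) + 2·4^2 + 2·4 + 2 = 1066; next = 1065
base 4: 1065 = 4^(4 + 1) + 2·4^2 + 2·4 + 1; at 5: 5^(5 + 1) + 2·5^2 + 2·5 + 1 = 15686; next = 15685

4^(4 + 1) + 2·4^2 + 2·4 + 1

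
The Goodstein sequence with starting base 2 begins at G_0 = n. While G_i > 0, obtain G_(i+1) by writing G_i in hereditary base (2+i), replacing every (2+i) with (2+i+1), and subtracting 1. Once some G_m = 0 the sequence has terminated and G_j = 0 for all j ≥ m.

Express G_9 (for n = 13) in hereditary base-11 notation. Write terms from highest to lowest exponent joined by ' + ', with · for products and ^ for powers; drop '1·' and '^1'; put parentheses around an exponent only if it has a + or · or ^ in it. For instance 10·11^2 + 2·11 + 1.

11^(11 + 1) + 3·11^3 + 3·11^2 + 2·11 + 4

G_0 = 13. HB_2(13) = 2^(2 + 1) + 2^2 + 1. Bump = 109. G_1 = 108.
G_1 = 108. HB_3(108) = 3^(3 + 1) + 3^3. Bump = 1280. G_2 = 1279.
G_2 = 1279. HB_4(1279) = 4^(4 + 1) + 3·4^3 + 3·4^2 + 3·4 + 3. Bump = 16093. G_3 = 16092.
G_3 = 16092. HB_5(16092) = 5^(5 + 1) + 3·5^3 + 3·5^2 + 3·5 + 2. Bump = 280712. G_4 = 280711.
G_4 = 280711. HB_6(280711) = 6^(6 + 1) + 3·6^3 + 3·6^2 + 3·6 + 1. Bump = 5765999. G_5 = 5765998.
G_5 = 5765998. HB_7(5765998) = 7^(7 + 1) + 3·7^3 + 3·7^2 + 3·7. Bump = 134219480. G_6 = 134219479.
G_6 = 134219479. HB_8(134219479) = 8^(8 + 1) + 3·8^3 + 3·8^2 + 2·8 + 7. Bump = 3486786856. G_7 = 3486786855.
G_7 = 3486786855. HB_9(3486786855) = 9^(9 + 1) + 3·9^3 + 3·9^2 + 2·9 + 6. Bump = 100000003326. G_8 = 100000003325.
G_8 = 100000003325. HB_10(100000003325) = 10^(10 + 1) + 3·10^3 + 3·10^2 + 2·10 + 5. Bump = 3138428381104. G_9 = 3138428381103.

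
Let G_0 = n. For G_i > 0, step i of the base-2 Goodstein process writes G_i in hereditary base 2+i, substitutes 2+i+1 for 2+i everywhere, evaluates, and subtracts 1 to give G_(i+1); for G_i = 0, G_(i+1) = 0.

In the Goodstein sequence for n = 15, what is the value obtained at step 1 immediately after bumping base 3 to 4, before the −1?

15 —HB2→ 2^(2 + 1) + 2^2 + 2 + 1 —bump→ 3^(3 + 1) + 3^3 + 3 + 1 = 112 —(−1)→ 111
111 —HB3→ 3^(3 + 1) + 3^3 + 3 —bump→ 4^(4 + 1) + 4^4 + 4 = 1284 —(−1)→ 1283

1284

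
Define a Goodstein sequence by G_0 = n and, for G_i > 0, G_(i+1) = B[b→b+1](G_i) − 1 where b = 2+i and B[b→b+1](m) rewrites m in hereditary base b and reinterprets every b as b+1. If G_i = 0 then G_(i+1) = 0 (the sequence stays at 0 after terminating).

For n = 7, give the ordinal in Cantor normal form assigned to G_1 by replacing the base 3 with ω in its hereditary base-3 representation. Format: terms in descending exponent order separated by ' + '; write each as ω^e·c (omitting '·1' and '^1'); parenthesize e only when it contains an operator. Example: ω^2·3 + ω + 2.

ω^ω + ω

G_0 = 7. HB_2(7) = 2^2 + 2 + 1. Bump = 31. G_1 = 30.
G_1 = 30. HB_3(30) = 3^3 + 3. Bump = 260. G_2 = 259.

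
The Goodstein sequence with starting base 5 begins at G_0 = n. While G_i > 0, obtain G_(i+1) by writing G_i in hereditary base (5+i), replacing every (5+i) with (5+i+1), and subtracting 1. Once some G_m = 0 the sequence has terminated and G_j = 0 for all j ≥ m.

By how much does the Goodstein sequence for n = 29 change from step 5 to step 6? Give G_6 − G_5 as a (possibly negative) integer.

[0] 29 ≡ 5^2 + 4 (base 5). Lift 6: 40. −1: 39.
[1] 39 ≡ 6^2 + 3 (base 6). Lift 7: 52. −1: 51.
[2] 51 ≡ 7^2 + 2 (base 7). Lift 8: 66. −1: 65.
[3] 65 ≡ 8^2 + 1 (base 8). Lift 9: 82. −1: 81.
[4] 81 ≡ 9^2 (base 9). Lift 10: 100. −1: 99.
[5] 99 ≡ 9·10 + 9 (base 10). Lift 11: 108. −1: 107.

8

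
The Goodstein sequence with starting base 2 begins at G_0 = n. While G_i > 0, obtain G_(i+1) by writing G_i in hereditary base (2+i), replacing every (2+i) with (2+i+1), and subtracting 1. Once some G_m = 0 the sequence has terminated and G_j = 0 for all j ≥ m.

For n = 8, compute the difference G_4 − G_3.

step 0: 8 = 2^(2 + 1); sub 3 for 2: 3^(3 + 1); = 81; G_1 = 81−1 = 80
step 1: 80 = 2·3^3 + 2·3^2 + 2·3 + 2; sub 4 for 3: 2·4^4 + 2·4^2 + 2·4 + 2; = 554; G_2 = 554−1 = 553
step 2: 553 = 2·4^4 + 2·4^2 + 2·4 + 1; sub 5 for 4: 2·5^5 + 2·5^2 + 2·5 + 1; = 6311; G_3 = 6311−1 = 6310
step 3: 6310 = 2·5^5 + 2·5^2 + 2·5; sub 6 for 5: 2·6^6 + 2·6^2 + 2·6; = 93396; G_4 = 93396−1 = 93395

87085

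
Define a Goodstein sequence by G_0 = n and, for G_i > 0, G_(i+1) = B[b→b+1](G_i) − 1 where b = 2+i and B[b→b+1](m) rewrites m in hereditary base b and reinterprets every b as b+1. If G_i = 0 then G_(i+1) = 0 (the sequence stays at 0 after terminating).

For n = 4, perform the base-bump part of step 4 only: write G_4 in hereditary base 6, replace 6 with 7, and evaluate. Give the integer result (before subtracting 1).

[0] 4 ≡ 2^2 (base 2). Lift 3: 27. −1: 26.
[1] 26 ≡ 2·3^2 + 2·3 + 2 (base 3). Lift 4: 42. −1: 41.
[2] 41 ≡ 2·4^2 + 2·4 + 1 (base 4). Lift 5: 61. −1: 60.
[3] 60 ≡ 2·5^2 + 2·5 (base 5). Lift 6: 84. −1: 83.
[4] 83 ≡ 2·6^2 + 6 + 5 (base 6). Lift 7: 110. −1: 109.

110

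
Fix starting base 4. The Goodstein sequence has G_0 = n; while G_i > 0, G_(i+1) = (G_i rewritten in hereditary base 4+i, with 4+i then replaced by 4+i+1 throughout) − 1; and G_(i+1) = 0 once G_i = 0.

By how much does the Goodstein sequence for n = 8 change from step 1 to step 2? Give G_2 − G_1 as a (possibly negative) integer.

0

8 —HB4→ 2·4 —bump→ 2·5 = 10 —(−1)→ 9
9 —HB5→ 5 + 4 —bump→ 6 + 4 = 10 —(−1)→ 9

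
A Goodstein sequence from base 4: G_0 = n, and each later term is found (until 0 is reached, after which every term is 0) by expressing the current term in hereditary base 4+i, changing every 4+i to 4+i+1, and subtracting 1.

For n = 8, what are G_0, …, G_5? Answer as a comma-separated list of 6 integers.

G_0=8  [base 4] 2·4  →[4↦5]→  2·5 = 10  −1 ⇒ G_1=9
G_1=9  [base 5] 5 + 4  →[5↦6]→  6 + 4 = 10  −1 ⇒ G_2=9
G_2=9  [base 6] 6 + 3  →[6↦7]→  7 + 3 = 10  −1 ⇒ G_3=9
G_3=9  [base 7] 7 + 2  →[7↦8]→  8 + 2 = 10  −1 ⇒ G_4=9
G_4=9  [base 8] 8 + 1  →[8↦9]→  9 + 1 = 10  −1 ⇒ G_5=9

8, 9, 9, 9, 9, 9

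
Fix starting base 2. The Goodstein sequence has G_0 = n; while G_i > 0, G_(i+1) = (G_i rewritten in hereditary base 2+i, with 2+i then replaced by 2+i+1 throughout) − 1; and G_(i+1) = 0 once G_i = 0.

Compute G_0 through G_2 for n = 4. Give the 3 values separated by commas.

i=0: 4 = 2^2 (b=2); 2→3: 3^3 = 27; 27−1 = 26
i=1: 26 = 2·3^2 + 2·3 + 2 (b=3); 3→4: 2·4^2 + 2·4 + 2 = 42; 42−1 = 41

4, 26, 41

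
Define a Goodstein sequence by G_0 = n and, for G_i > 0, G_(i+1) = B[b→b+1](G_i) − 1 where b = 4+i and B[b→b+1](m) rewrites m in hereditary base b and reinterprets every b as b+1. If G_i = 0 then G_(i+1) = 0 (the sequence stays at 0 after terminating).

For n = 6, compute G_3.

G_0 = 6. HB_4(6) = 4 + 2. Bump = 7. G_1 = 6.
G_1 = 6. HB_5(6) = 5 + 1. Bump = 7. G_2 = 6.
G_2 = 6. HB_6(6) = 6. Bump = 7. G_3 = 6.
G_3 = 6. HB_7(6) = 6. Bump = 6. G_4 = 5.

6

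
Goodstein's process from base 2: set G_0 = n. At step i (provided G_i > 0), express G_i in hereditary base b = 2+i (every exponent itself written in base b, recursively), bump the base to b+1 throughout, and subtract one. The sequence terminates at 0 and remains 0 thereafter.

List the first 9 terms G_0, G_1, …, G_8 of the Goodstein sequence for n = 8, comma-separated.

8 —HB2→ 2^(2 + 1) —bump→ 3^(3 + 1) = 81 —(−1)→ 80
80 —HB3→ 2·3^3 + 2·3^2 + 2·3 + 2 —bump→ 2·4^4 + 2·4^2 + 2·4 + 2 = 554 —(−1)→ 553
553 —HB4→ 2·4^4 + 2·4^2 + 2·4 + 1 —bump→ 2·5^5 + 2·5^2 + 2·5 + 1 = 6311 —(−1)→ 6310
6310 —HB5→ 2·5^5 + 2·5^2 + 2·5 —bump→ 2·6^6 + 2·6^2 + 2·6 = 93396 —(−1)→ 93395
93395 —HB6→ 2·6^6 + 2·6^2 + 6 + 5 —bump→ 2·7^7 + 2·7^2 + 7 + 5 = 1647196 —(−1)→ 1647195
1647195 —HB7→ 2·7^7 + 2·7^2 + 7 + 4 —bump→ 2·8^8 + 2·8^2 + 8 + 4 = 33554572 —(−1)→ 33554571
33554571 —HB8→ 2·8^8 + 2·8^2 + 8 + 3 —bump→ 2·9^9 + 2·9^2 + 9 + 3 = 774841152 —(−1)→ 774841151
774841151 —HB9→ 2·9^9 + 2·9^2 + 9 + 2 —bump→ 2·10^10 + 2·10^2 + 10 + 2 = 20000000212 —(−1)→ 20000000211

8, 80, 553, 6310, 93395, 1647195, 33554571, 774841151, 20000000211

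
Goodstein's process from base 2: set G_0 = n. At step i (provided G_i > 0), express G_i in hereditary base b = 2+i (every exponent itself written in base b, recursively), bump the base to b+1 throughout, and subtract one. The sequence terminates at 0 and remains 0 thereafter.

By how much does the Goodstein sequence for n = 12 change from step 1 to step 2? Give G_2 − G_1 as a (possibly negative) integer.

12 —HB2→ 2^(2 + 1) + 2^2 —bump→ 3^(3 + 1) + 3^3 = 108 —(−1)→ 107
107 —HB3→ 3^(3 + 1) + 2·3^2 + 2·3 + 2 —bump→ 4^(4 + 1) + 2·4^2 + 2·4 + 2 = 1066 —(−1)→ 1065

958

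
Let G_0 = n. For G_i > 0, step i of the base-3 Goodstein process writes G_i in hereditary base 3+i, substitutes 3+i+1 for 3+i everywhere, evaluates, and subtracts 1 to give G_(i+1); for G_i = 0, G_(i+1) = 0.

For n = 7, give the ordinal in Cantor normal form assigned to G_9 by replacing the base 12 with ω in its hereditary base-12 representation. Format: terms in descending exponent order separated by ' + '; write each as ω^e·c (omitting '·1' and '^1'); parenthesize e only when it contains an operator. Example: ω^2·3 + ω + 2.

7

step 0: 7 = 2·3 + 1; sub 4 for 3: 2·4 + 1; = 9; G_1 = 9−1 = 8
step 1: 8 = 2·4; sub 5 for 4: 2·5; = 10; G_2 = 10−1 = 9
step 2: 9 = 5 + 4; sub 6 for 5: 6 + 4; = 10; G_3 = 10−1 = 9
step 3: 9 = 6 + 3; sub 7 for 6: 7 + 3; = 10; G_4 = 10−1 = 9
step 4: 9 = 7 + 2; sub 8 for 7: 8 + 2; = 10; G_5 = 10−1 = 9
step 5: 9 = 8 + 1; sub 9 for 8: 9 + 1; = 10; G_6 = 10−1 = 9
step 6: 9 = 9; sub 10 for 9: 10; = 10; G_7 = 10−1 = 9
step 7: 9 = 9; sub 11 for 10: 9; = 9; G_8 = 9−1 = 8
step 8: 8 = 8; sub 12 for 11: 8; = 8; G_9 = 8−1 = 7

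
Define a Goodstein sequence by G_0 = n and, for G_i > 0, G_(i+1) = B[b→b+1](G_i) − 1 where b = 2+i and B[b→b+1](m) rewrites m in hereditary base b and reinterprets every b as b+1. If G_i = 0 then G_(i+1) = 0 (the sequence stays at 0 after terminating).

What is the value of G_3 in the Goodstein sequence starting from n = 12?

step 0: 12 = 2^(2 + 1) + 2^2; sub 3 for 2: 3^(3 + 1) + 3^3; = 108; G_1 = 108−1 = 107
step 1: 107 = 3^(3 + 1) + 2·3^2 + 2·3 + 2; sub 4 for 3: 4^(4 + 1) + 2·4^2 + 2·4 + 2; = 1066; G_2 = 1066−1 = 1065
step 2: 1065 = 4^(4 + 1) + 2·4^2 + 2·4 + 1; sub 5 for 4: 5^(5 + 1) + 2·5^2 + 2·5 + 1; = 15686; G_3 = 15686−1 = 15685
step 3: 15685 = 5^(5 + 1) + 2·5^2 + 2·5; sub 6 for 5: 6^(6 + 1) + 2·6^2 + 2·6; = 280020; G_4 = 280020−1 = 280019

15685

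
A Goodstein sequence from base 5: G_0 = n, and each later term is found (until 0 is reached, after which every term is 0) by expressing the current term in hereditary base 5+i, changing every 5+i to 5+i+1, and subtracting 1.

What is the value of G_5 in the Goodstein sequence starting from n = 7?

5

i=0: 7 = 5 + 2 (b=5); 5→6: 6 + 2 = 8; 8−1 = 7
i=1: 7 = 6 + 1 (b=6); 6→7: 7 + 1 = 8; 8−1 = 7
i=2: 7 = 7 (b=7); 7→8: 8 = 8; 8−1 = 7
i=3: 7 = 7 (b=8); 8→9: 7 = 7; 7−1 = 6
i=4: 6 = 6 (b=9); 9→10: 6 = 6; 6−1 = 5
i=5: 5 = 5 (b=10); 10→11: 5 = 5; 5−1 = 4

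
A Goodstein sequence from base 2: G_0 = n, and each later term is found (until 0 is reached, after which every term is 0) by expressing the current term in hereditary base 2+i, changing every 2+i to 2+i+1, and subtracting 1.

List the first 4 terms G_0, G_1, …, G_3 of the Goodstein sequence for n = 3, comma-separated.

3, 3, 3, 2

step 0: 3 = 2 + 1; sub 3 for 2: 3 + 1; = 4; G_1 = 4−1 = 3
step 1: 3 = 3; sub 4 for 3: 4; = 4; G_2 = 4−1 = 3
step 2: 3 = 3; sub 5 for 4: 3; = 3; G_3 = 3−1 = 2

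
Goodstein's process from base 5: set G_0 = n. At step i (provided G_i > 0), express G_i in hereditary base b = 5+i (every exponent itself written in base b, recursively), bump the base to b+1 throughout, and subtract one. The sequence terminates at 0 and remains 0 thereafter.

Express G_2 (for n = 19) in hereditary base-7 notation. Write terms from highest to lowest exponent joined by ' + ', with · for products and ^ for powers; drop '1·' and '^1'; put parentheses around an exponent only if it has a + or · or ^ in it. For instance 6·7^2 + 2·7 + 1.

3·7 + 2

i=0: 19 = 3·5 + 4 (b=5); 5→6: 3·6 + 4 = 22; 22−1 = 21
i=1: 21 = 3·6 + 3 (b=6); 6→7: 3·7 + 3 = 24; 24−1 = 23
i=2: 23 = 3·7 + 2 (b=7); 7→8: 3·8 + 2 = 26; 26−1 = 25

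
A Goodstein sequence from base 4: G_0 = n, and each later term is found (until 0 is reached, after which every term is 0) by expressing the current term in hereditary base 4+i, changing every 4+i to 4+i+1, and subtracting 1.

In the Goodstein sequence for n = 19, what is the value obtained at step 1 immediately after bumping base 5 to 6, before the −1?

i=0: 19 = 4^2 + 3 (b=4); 4→5: 5^2 + 3 = 28; 28−1 = 27
i=1: 27 = 5^2 + 2 (b=5); 5→6: 6^2 + 2 = 38; 38−1 = 37

38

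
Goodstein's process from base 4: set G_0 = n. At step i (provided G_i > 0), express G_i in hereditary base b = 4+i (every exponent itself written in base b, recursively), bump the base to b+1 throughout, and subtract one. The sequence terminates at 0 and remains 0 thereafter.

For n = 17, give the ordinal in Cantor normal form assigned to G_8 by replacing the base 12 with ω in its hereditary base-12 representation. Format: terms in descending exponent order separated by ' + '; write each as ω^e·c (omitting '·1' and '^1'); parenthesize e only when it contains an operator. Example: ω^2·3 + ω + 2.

ω·4 + 11

[0] 17 ≡ 4^2 + 1 (base 4). Lift 5: 26. −1: 25.
[1] 25 ≡ 5^2 (base 5). Lift 6: 36. −1: 35.
[2] 35 ≡ 5·6 + 5 (base 6). Lift 7: 40. −1: 39.
[3] 39 ≡ 5·7 + 4 (base 7). Lift 8: 44. −1: 43.
[4] 43 ≡ 5·8 + 3 (base 8). Lift 9: 48. −1: 47.
[5] 47 ≡ 5·9 + 2 (base 9). Lift 10: 52. −1: 51.
[6] 51 ≡ 5·10 + 1 (base 10). Lift 11: 56. −1: 55.
[7] 55 ≡ 5·11 (base 11). Lift 12: 60. −1: 59.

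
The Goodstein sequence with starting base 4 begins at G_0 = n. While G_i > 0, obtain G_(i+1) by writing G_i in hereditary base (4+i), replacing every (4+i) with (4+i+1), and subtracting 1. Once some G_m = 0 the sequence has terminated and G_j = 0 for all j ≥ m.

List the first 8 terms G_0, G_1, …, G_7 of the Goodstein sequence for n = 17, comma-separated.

i=0: 17 = 4^2 + 1 (b=4); 4→5: 5^2 + 1 = 26; 26−1 = 25
i=1: 25 = 5^2 (b=5); 5→6: 6^2 = 36; 36−1 = 35
i=2: 35 = 5·6 + 5 (b=6); 6→7: 5·7 + 5 = 40; 40−1 = 39
i=3: 39 = 5·7 + 4 (b=7); 7→8: 5·8 + 4 = 44; 44−1 = 43
i=4: 43 = 5·8 + 3 (b=8); 8→9: 5·9 + 3 = 48; 48−1 = 47
i=5: 47 = 5·9 + 2 (b=9); 9→10: 5·10 + 2 = 52; 52−1 = 51
i=6: 51 = 5·10 + 1 (b=10); 10→11: 5·11 + 1 = 56; 56−1 = 55

17, 25, 35, 39, 43, 47, 51, 55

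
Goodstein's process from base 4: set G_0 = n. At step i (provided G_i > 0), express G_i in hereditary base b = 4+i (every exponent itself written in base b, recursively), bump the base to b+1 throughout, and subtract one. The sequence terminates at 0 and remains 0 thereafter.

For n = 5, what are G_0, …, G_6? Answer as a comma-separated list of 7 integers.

5, 5, 5, 4, 3, 2, 1

5 —HB4→ 4 + 1 —bump→ 5 + 1 = 6 —(−1)→ 5
5 —HB5→ 5 —bump→ 6 = 6 —(−1)→ 5
5 —HB6→ 5 —bump→ 5 = 5 —(−1)→ 4
4 —HB7→ 4 —bump→ 4 = 4 —(−1)→ 3
3 —HB8→ 3 —bump→ 3 = 3 —(−1)→ 2
2 —HB9→ 2 —bump→ 2 = 2 —(−1)→ 1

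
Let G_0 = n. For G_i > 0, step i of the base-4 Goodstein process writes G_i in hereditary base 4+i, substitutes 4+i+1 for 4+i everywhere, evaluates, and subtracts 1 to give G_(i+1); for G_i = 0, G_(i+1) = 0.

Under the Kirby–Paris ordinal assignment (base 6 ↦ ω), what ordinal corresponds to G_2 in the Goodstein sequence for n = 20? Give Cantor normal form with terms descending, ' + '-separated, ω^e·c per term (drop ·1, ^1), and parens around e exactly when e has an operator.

(0) 20|_4 = 4^2 + 4 ↦ 5^2 + 5|_5 = 30 ⇒ 29
(1) 29|_5 = 5^2 + 4 ↦ 6^2 + 4|_6 = 40 ⇒ 39
(2) 39|_6 = 6^2 + 3 ↦ 7^2 + 3|_7 = 52 ⇒ 51

ω^2 + 3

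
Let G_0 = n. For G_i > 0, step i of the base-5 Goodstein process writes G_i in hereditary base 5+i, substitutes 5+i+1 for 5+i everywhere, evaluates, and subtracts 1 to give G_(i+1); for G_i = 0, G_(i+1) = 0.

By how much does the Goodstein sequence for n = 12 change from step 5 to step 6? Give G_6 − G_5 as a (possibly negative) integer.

0

base 5: 12 = 2·5 + 2; at 6: 2·6 + 2 = 14; next = 13
base 6: 13 = 2·6 + 1; at 7: 2·7 + 1 = 15; next = 14
base 7: 14 = 2·7; at 8: 2·8 = 16; next = 15
base 8: 15 = 8 + 7; at 9: 9 + 7 = 16; next = 15
base 9: 15 = 9 + 6; at 10: 10 + 6 = 16; next = 15
base 10: 15 = 10 + 5; at 11: 11 + 5 = 16; next = 15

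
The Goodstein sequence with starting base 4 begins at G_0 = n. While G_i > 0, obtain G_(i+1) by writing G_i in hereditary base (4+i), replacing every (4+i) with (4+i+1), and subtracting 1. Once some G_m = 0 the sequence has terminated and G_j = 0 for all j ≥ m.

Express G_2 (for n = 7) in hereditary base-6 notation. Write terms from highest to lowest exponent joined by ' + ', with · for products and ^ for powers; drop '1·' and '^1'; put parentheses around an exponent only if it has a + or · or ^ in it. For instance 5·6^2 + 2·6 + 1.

6 + 1

G_0 = 7. HB_4(7) = 4 + 3. Bump = 8. G_1 = 7.
G_1 = 7. HB_5(7) = 5 + 2. Bump = 8. G_2 = 7.
G_2 = 7. HB_6(7) = 6 + 1. Bump = 8. G_3 = 7.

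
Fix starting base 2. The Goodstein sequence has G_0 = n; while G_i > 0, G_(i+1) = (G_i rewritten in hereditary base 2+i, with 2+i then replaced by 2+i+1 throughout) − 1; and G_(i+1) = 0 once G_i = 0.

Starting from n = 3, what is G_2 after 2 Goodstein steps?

i=0: 3 = 2 + 1 (b=2); 2→3: 3 + 1 = 4; 4−1 = 3
i=1: 3 = 3 (b=3); 3→4: 4 = 4; 4−1 = 3
i=2: 3 = 3 (b=4); 4→5: 3 = 3; 3−1 = 2

3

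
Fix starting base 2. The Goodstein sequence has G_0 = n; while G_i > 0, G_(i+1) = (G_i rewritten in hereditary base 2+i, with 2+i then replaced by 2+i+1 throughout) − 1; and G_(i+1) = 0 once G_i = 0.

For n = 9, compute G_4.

step 0: 9 = 2^(2 + 1) + 1; sub 3 for 2: 3^(3 + 1) + 1; = 82; G_1 = 82−1 = 81
step 1: 81 = 3^(3 + 1); sub 4 for 3: 4^(4 + 1); = 1024; G_2 = 1024−1 = 1023
step 2: 1023 = 3·4^4 + 3·4^3 + 3·4^2 + 3·4 + 3; sub 5 for 4: 3·5^5 + 3·5^3 + 3·5^2 + 3·5 + 3; = 9843; G_3 = 9843−1 = 9842
step 3: 9842 = 3·5^5 + 3·5^3 + 3·5^2 + 3·5 + 2; sub 6 for 5: 3·6^6 + 3·6^3 + 3·6^2 + 3·6 + 2; = 140744; G_4 = 140744−1 = 140743
step 4: 140743 = 3·6^6 + 3·6^3 + 3·6^2 + 3·6 + 1; sub 7 for 6: 3·7^7 + 3·7^3 + 3·7^2 + 3·7 + 1; = 2471827; G_5 = 2471827−1 = 2471826

140743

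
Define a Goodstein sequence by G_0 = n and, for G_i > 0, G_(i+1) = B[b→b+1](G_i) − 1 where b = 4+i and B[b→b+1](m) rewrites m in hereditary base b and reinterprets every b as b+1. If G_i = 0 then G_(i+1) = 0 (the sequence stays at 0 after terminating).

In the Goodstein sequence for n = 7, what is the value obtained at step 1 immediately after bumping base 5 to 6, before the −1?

i=0: 7 = 4 + 3 (b=4); 4→5: 5 + 3 = 8; 8−1 = 7
i=1: 7 = 5 + 2 (b=5); 5→6: 6 + 2 = 8; 8−1 = 7

8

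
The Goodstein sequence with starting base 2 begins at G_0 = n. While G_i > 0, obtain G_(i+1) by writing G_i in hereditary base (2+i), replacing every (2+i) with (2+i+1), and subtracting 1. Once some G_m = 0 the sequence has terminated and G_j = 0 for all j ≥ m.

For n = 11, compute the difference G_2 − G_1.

step 0: 11 = 2^(2 + 1) + 2 + 1; sub 3 for 2: 3^(3 + 1) + 3 + 1; = 85; G_1 = 85−1 = 84
step 1: 84 = 3^(3 + 1) + 3; sub 4 for 3: 4^(4 + 1) + 4; = 1028; G_2 = 1028−1 = 1027

943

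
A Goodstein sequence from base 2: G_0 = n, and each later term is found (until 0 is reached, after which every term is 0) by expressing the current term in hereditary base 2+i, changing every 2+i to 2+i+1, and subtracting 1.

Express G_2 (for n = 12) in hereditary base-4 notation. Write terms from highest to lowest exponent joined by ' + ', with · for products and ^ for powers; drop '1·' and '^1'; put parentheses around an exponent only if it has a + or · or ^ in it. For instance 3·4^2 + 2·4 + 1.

base 2: 12 = 2^(2 + 1) + 2^2; at 3: 3^(3 + 1) + 3^3 = 108; next = 107
base 3: 107 = 3^(3 + 1) + 2·3^2 + 2·3 + 2; at 4: 4^(4 + 1) + 2·4^2 + 2·4 + 2 = 1066; next = 1065

4^(4 + 1) + 2·4^2 + 2·4 + 1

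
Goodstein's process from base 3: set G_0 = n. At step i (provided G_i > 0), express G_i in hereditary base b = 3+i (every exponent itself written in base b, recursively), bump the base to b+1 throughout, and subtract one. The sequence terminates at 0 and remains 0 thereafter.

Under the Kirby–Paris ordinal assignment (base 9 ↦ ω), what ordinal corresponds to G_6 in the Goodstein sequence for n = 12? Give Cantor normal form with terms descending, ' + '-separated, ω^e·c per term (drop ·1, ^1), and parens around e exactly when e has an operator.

base 3: 12 = 3^2 + 3; at 4: 4^2 + 4 = 20; next = 19
base 4: 19 = 4^2 + 3; at 5: 5^2 + 3 = 28; next = 27
base 5: 27 = 5^2 + 2; at 6: 6^2 + 2 = 38; next = 37
base 6: 37 = 6^2 + 1; at 7: 7^2 + 1 = 50; next = 49
base 7: 49 = 7^2; at 8: 8^2 = 64; next = 63
base 8: 63 = 7·8 + 7; at 9: 7·9 + 7 = 70; next = 69

ω·7 + 6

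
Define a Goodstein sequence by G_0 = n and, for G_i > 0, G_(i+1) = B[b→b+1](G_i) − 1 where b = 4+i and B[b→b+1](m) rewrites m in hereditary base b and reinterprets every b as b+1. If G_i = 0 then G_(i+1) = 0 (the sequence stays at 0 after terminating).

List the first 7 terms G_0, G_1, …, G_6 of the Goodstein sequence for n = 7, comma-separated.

7, 7, 7, 7, 7, 6, 5

[0] 7 ≡ 4 + 3 (base 4). Lift 5: 8. −1: 7.
[1] 7 ≡ 5 + 2 (base 5). Lift 6: 8. −1: 7.
[2] 7 ≡ 6 + 1 (base 6). Lift 7: 8. −1: 7.
[3] 7 ≡ 7 (base 7). Lift 8: 8. −1: 7.
[4] 7 ≡ 7 (base 8). Lift 9: 7. −1: 6.
[5] 6 ≡ 6 (base 9). Lift 10: 6. −1: 5.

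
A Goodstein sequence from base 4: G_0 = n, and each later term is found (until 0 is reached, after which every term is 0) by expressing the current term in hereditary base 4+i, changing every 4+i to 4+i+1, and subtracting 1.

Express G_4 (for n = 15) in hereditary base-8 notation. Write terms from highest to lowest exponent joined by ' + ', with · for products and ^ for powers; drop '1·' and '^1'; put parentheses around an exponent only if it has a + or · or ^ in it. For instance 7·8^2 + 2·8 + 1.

2·8 + 7

[0] 15 ≡ 3·4 + 3 (base 4). Lift 5: 18. −1: 17.
[1] 17 ≡ 3·5 + 2 (base 5). Lift 6: 20. −1: 19.
[2] 19 ≡ 3·6 + 1 (base 6). Lift 7: 22. −1: 21.
[3] 21 ≡ 3·7 (base 7). Lift 8: 24. −1: 23.
[4] 23 ≡ 2·8 + 7 (base 8). Lift 9: 25. −1: 24.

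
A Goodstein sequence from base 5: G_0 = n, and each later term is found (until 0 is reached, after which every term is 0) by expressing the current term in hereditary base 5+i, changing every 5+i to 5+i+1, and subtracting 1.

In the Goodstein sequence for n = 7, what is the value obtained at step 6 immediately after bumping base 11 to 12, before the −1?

i=0: 7 = 5 + 2 (b=5); 5→6: 6 + 2 = 8; 8−1 = 7
i=1: 7 = 6 + 1 (b=6); 6→7: 7 + 1 = 8; 8−1 = 7
i=2: 7 = 7 (b=7); 7→8: 8 = 8; 8−1 = 7
i=3: 7 = 7 (b=8); 8→9: 7 = 7; 7−1 = 6
i=4: 6 = 6 (b=9); 9→10: 6 = 6; 6−1 = 5
i=5: 5 = 5 (b=10); 10→11: 5 = 5; 5−1 = 4
i=6: 4 = 4 (b=11); 11→12: 4 = 4; 4−1 = 3

4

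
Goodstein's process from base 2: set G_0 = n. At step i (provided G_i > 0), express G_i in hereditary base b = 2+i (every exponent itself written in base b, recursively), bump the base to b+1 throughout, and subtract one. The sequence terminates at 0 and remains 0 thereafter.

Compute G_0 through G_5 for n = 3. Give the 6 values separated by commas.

3 —HB2→ 2 + 1 —bump→ 3 + 1 = 4 —(−1)→ 3
3 —HB3→ 3 —bump→ 4 = 4 —(−1)→ 3
3 —HB4→ 3 —bump→ 3 = 3 —(−1)→ 2
2 —HB5→ 2 —bump→ 2 = 2 —(−1)→ 1
1 —HB6→ 1 —bump→ 1 = 1 —(−1)→ 0

3, 3, 3, 2, 1, 0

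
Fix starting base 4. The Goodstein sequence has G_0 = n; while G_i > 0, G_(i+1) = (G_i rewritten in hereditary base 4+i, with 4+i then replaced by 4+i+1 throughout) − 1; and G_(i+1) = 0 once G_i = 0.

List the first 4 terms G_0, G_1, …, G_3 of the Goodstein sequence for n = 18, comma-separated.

base 4: 18 = 4^2 + 2; at 5: 5^2 + 2 = 27; next = 26
base 5: 26 = 5^2 + 1; at 6: 6^2 + 1 = 37; next = 36
base 6: 36 = 6^2; at 7: 7^2 = 49; next = 48

18, 26, 36, 48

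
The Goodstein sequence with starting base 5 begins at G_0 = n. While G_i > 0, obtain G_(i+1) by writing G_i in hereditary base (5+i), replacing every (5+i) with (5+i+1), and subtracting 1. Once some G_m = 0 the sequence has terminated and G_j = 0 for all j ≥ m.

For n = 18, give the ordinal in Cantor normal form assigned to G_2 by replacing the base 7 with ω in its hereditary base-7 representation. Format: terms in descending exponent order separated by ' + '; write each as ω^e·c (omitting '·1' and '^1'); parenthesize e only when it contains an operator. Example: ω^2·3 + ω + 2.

ω·3 + 1

18 —HB5→ 3·5 + 3 —bump→ 3·6 + 3 = 21 —(−1)→ 20
20 —HB6→ 3·6 + 2 —bump→ 3·7 + 2 = 23 —(−1)→ 22
22 —HB7→ 3·7 + 1 —bump→ 3·8 + 1 = 25 —(−1)→ 24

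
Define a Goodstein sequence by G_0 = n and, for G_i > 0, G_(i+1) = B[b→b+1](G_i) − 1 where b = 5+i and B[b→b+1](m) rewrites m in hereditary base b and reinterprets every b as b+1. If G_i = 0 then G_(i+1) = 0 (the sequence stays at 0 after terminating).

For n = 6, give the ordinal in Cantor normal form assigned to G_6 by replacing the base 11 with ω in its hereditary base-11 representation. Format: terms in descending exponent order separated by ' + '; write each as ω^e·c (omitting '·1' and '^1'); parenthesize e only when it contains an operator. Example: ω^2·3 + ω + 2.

2

[0] 6 ≡ 5 + 1 (base 5). Lift 6: 7. −1: 6.
[1] 6 ≡ 6 (base 6). Lift 7: 7. −1: 6.
[2] 6 ≡ 6 (base 7). Lift 8: 6. −1: 5.
[3] 5 ≡ 5 (base 8). Lift 9: 5. −1: 4.
[4] 4 ≡ 4 (base 9). Lift 10: 4. −1: 3.
[5] 3 ≡ 3 (base 10). Lift 11: 3. −1: 2.
[6] 2 ≡ 2 (base 11). Lift 12: 2. −1: 1.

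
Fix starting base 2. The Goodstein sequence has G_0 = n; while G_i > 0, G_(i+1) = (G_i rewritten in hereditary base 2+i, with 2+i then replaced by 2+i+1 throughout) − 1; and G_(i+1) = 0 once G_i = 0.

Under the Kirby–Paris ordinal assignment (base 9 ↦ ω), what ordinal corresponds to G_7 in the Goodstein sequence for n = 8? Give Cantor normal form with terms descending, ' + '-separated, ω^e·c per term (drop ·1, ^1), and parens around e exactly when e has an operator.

G_0 = 8. HB_2(8) = 2^(2 + 1). Bump = 81. G_1 = 80.
G_1 = 80. HB_3(80) = 2·3^3 + 2·3^2 + 2·3 + 2. Bump = 554. G_2 = 553.
G_2 = 553. HB_4(553) = 2·4^4 + 2·4^2 + 2·4 + 1. Bump = 6311. G_3 = 6310.
G_3 = 6310. HB_5(6310) = 2·5^5 + 2·5^2 + 2·5. Bump = 93396. G_4 = 93395.
G_4 = 93395. HB_6(93395) = 2·6^6 + 2·6^2 + 6 + 5. Bump = 1647196. G_5 = 1647195.
G_5 = 1647195. HB_7(1647195) = 2·7^7 + 2·7^2 + 7 + 4. Bump = 33554572. G_6 = 33554571.
G_6 = 33554571. HB_8(33554571) = 2·8^8 + 2·8^2 + 8 + 3. Bump = 774841152. G_7 = 774841151.
G_7 = 774841151. HB_9(774841151) = 2·9^9 + 2·9^2 + 9 + 2. Bump = 20000000212. G_8 = 20000000211.

ω^ω·2 + ω^2·2 + ω + 2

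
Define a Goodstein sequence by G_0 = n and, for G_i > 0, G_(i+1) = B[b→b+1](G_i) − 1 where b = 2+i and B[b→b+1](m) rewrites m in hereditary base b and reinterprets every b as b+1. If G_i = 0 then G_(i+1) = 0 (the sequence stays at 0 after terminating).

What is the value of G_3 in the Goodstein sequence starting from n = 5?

G_0=5  [base 2] 2^2 + 1  →[2↦3]→  3^3 + 1 = 28  −1 ⇒ G_1=27
G_1=27  [base 3] 3^3  →[3↦4]→  4^4 = 256  −1 ⇒ G_2=255
G_2=255  [base 4] 3·4^3 + 3·4^2 + 3·4 + 3  →[4↦5]→  3·5^3 + 3·5^2 + 3·5 + 3 = 468  −1 ⇒ G_3=467
G_3=467  [base 5] 3·5^3 + 3·5^2 + 3·5 + 2  →[5↦6]→  3·6^3 + 3·6^2 + 3·6 + 2 = 776  −1 ⇒ G_4=775

467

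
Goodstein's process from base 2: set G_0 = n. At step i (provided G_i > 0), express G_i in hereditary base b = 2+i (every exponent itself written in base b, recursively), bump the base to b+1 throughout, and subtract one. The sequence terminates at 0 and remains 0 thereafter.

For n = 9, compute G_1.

step 0: 9 = 2^(2 + 1) + 1; sub 3 for 2: 3^(3 + 1) + 1; = 82; G_1 = 82−1 = 81
step 1: 81 = 3^(3 + 1); sub 4 for 3: 4^(4 + 1); = 1024; G_2 = 1024−1 = 1023

81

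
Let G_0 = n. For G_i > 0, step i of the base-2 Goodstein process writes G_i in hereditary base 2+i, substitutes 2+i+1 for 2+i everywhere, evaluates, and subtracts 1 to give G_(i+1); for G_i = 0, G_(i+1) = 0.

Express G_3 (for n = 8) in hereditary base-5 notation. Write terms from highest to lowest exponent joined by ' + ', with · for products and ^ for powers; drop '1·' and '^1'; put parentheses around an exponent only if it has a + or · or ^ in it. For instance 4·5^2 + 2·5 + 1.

8 —HB2→ 2^(2 + 1) —bump→ 3^(3 + 1) = 81 —(−1)→ 80
80 —HB3→ 2·3^3 + 2·3^2 + 2·3 + 2 —bump→ 2·4^4 + 2·4^2 + 2·4 + 2 = 554 —(−1)→ 553
553 —HB4→ 2·4^4 + 2·4^2 + 2·4 + 1 —bump→ 2·5^5 + 2·5^2 + 2·5 + 1 = 6311 —(−1)→ 6310

2·5^5 + 2·5^2 + 2·5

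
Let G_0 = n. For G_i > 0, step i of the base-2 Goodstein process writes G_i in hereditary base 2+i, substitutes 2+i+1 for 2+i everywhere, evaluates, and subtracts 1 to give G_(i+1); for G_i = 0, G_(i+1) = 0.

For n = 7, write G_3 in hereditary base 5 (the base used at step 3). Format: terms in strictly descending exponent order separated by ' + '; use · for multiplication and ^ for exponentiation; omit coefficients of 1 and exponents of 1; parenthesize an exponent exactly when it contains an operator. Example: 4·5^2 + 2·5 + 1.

step 0: 7 = 2^2 + 2 + 1; sub 3 for 2: 3^3 + 3 + 1; = 31; G_1 = 31−1 = 30
step 1: 30 = 3^3 + 3; sub 4 for 3: 4^4 + 4; = 260; G_2 = 260−1 = 259
step 2: 259 = 4^4 + 3; sub 5 for 4: 5^5 + 3; = 3128; G_3 = 3128−1 = 3127

5^5 + 2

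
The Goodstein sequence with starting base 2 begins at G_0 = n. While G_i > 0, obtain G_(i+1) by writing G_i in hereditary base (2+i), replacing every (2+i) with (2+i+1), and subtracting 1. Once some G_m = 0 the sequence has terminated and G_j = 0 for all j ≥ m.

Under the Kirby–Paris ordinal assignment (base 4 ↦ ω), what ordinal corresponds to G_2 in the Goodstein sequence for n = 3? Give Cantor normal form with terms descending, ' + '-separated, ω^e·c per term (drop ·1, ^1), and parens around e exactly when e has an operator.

(0) 3|_2 = 2 + 1 ↦ 3 + 1|_3 = 4 ⇒ 3
(1) 3|_3 = 3 ↦ 4|_4 = 4 ⇒ 3
(2) 3|_4 = 3 ↦ 3|_5 = 3 ⇒ 2

3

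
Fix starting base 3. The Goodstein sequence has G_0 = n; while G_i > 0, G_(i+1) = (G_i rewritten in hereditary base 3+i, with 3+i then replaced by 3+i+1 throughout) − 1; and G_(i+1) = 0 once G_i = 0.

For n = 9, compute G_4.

base 3: 9 = 3^2; at 4: 4^2 = 16; next = 15
base 4: 15 = 3·4 + 3; at 5: 3·5 + 3 = 18; next = 17
base 5: 17 = 3·5 + 2; at 6: 3·6 + 2 = 20; next = 19
base 6: 19 = 3·6 + 1; at 7: 3·7 + 1 = 22; next = 21
base 7: 21 = 3·7; at 8: 3·8 = 24; next = 23

21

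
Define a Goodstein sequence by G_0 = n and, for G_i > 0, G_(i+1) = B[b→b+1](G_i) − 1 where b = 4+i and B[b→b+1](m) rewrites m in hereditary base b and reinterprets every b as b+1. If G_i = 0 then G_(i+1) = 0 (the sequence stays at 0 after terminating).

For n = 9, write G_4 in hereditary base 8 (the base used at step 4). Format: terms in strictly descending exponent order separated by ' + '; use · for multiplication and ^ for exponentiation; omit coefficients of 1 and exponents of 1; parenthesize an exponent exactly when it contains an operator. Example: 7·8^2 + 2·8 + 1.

8 + 3

base 4: 9 = 2·4 + 1; at 5: 2·5 + 1 = 11; next = 10
base 5: 10 = 2·5; at 6: 2·6 = 12; next = 11
base 6: 11 = 6 + 5; at 7: 7 + 5 = 12; next = 11
base 7: 11 = 7 + 4; at 8: 8 + 4 = 12; next = 11
base 8: 11 = 8 + 3; at 9: 9 + 3 = 12; next = 11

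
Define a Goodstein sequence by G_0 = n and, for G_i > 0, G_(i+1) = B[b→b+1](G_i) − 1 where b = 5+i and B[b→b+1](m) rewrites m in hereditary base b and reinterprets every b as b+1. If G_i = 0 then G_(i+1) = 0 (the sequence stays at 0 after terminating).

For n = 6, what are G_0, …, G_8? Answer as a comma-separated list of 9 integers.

i=0: 6 = 5 + 1 (b=5); 5→6: 6 + 1 = 7; 7−1 = 6
i=1: 6 = 6 (b=6); 6→7: 7 = 7; 7−1 = 6
i=2: 6 = 6 (b=7); 7→8: 6 = 6; 6−1 = 5
i=3: 5 = 5 (b=8); 8→9: 5 = 5; 5−1 = 4
i=4: 4 = 4 (b=9); 9→10: 4 = 4; 4−1 = 3
i=5: 3 = 3 (b=10); 10→11: 3 = 3; 3−1 = 2
i=6: 2 = 2 (b=11); 11→12: 2 = 2; 2−1 = 1
i=7: 1 = 1 (b=12); 12→13: 1 = 1; 1−1 = 0

6, 6, 6, 5, 4, 3, 2, 1, 0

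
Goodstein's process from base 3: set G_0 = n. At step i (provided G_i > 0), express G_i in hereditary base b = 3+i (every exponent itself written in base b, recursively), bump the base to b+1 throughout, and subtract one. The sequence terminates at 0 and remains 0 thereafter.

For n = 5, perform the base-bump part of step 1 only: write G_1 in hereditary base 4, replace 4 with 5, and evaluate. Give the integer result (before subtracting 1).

i=0: 5 = 3 + 2 (b=3); 3→4: 4 + 2 = 6; 6−1 = 5
i=1: 5 = 4 + 1 (b=4); 4→5: 5 + 1 = 6; 6−1 = 5

6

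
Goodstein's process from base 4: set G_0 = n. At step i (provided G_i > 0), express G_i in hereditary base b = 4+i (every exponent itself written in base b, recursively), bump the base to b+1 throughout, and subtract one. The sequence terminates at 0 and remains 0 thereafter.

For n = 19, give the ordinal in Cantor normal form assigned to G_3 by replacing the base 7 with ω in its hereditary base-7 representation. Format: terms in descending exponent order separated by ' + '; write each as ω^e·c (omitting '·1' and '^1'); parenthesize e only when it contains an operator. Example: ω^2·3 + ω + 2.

ω^2

G_0 = 19. HB_4(19) = 4^2 + 3. Bump = 28. G_1 = 27.
G_1 = 27. HB_5(27) = 5^2 + 2. Bump = 38. G_2 = 37.
G_2 = 37. HB_6(37) = 6^2 + 1. Bump = 50. G_3 = 49.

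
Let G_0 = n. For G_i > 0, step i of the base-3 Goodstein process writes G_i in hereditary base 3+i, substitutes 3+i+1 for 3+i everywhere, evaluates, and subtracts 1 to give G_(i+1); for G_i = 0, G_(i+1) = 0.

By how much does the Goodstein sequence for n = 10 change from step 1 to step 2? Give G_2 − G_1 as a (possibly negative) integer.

8

10 —HB3→ 3^2 + 1 —bump→ 4^2 + 1 = 17 —(−1)→ 16
16 —HB4→ 4^2 —bump→ 5^2 = 25 —(−1)→ 24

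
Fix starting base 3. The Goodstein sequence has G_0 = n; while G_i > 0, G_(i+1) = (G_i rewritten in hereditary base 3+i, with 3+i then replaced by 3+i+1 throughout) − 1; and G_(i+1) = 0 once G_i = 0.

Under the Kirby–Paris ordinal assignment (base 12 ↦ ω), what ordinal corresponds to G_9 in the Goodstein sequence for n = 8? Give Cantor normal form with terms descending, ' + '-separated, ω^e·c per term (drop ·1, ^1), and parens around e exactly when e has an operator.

11

step 0: 8 = 2·3 + 2; sub 4 for 3: 2·4 + 2; = 10; G_1 = 10−1 = 9
step 1: 9 = 2·4 + 1; sub 5 for 4: 2·5 + 1; = 11; G_2 = 11−1 = 10
step 2: 10 = 2·5; sub 6 for 5: 2·6; = 12; G_3 = 12−1 = 11
step 3: 11 = 6 + 5; sub 7 for 6: 7 + 5; = 12; G_4 = 12−1 = 11
step 4: 11 = 7 + 4; sub 8 for 7: 8 + 4; = 12; G_5 = 12−1 = 11
step 5: 11 = 8 + 3; sub 9 for 8: 9 + 3; = 12; G_6 = 12−1 = 11
step 6: 11 = 9 + 2; sub 10 for 9: 10 + 2; = 12; G_7 = 12−1 = 11
step 7: 11 = 10 + 1; sub 11 for 10: 11 + 1; = 12; G_8 = 12−1 = 11
step 8: 11 = 11; sub 12 for 11: 12; = 12; G_9 = 12−1 = 11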